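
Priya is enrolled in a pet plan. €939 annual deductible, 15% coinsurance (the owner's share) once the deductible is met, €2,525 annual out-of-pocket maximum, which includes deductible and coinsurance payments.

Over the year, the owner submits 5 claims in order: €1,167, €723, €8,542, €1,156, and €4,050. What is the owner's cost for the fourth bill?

Bill 1, €1,167: €939 finishes the deductible; €228 goes to coinsurance; coinsurance €228 × 15% = €34.20. Owner pays €973.20; OOP now €973.20.
Bill 2, €723: 15% coinsurance on €723 = €108.45. Cost to owner: €108.45. OOP to date €1,081.65.
Bill 3, €8,542: 15% coinsurance on €8,542 = €1,281.30. Owner pays €1,281.30; OOP now €2,362.95.
Bill 4, €1,156: deductible met; 15% of €1,156 = €173.40. OOP would hit €2,536.35 > €2,525, so the cap limits the owner to €2,525 − €2,362.95 = €162.05.

€162.05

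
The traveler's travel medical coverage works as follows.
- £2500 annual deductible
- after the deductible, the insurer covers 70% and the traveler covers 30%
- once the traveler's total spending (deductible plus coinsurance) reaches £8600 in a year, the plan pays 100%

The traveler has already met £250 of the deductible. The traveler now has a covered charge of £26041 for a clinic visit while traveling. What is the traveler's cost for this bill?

Remaining deductible: £2500 − £250 = £2250.
The remaining £23791 (= £26041 − £2250) moves to coinsurance.
30% of £23791 = £7137.30 falls to the traveler.
That puts the traveler's cost at £2250 + £7137.30 = £9387.30 before any cap.
Year-to-date out-of-pocket would reach £250 + £9387.30 = £9637.30, above the £8600 maximum, so the traveler pays only £8600 − £250 = £8350.

£8350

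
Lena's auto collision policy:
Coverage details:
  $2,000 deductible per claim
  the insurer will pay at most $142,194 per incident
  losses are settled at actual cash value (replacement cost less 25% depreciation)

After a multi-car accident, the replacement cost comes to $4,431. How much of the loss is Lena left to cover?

$3,107.75

Depreciate 25%: the covered value is $4,431 × 0.75 = $3,323.25.
After the deductible, $3,323.25 − $2,000 = $1,323.25 remains.
That's under the $142,194 cap, so the insurer reimburses the full $1,323.25.
The driver bears the rest of the original loss: $4,431 − $1,323.25 = $3,107.75.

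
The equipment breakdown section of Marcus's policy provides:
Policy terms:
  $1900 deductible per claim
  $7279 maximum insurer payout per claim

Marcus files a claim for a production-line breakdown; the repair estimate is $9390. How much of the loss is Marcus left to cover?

Subtract the deductible: $9390 − $1900 = $7490.
The $7279 per-incident cap binds; insurer pays $7279.
Out of pocket: $9390 − $7279 = $2111.

$2111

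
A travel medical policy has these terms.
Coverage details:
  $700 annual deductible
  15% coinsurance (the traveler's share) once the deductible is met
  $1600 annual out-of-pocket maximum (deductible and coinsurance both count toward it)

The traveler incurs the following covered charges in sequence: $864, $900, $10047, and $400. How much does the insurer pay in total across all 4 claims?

$10611

Claim 1 — $864: $700 to deductible, leaving $164; 15% of $164 = $24.60. Traveler pays $724.60; OOP now $724.60. Insurer: $864 − $724.60 = $139.40.
Claim 2 — $900: 15% coinsurance on $900 = $135. Traveler pays $135; OOP now $859.60. Plan pays $900 − $135 = $765.
Claim 3 — $10047: deductible met; 15% of $10047 = $1507.05. Adding that to $859.60 gives $2366.65, past the $1600 cap; traveler pays only $1600 − $859.60 = $740.40. Plan pays $10047 − $740.40 = $9306.60.
Claim 4 — $400: deductible already satisfied, so traveler's share is 15% × $400 = $60. That would push OOP to $1660, over the $1600 cap, so traveler pays $1600 − $1600 = $0. Plan pays $400 − $0 = $400.
Insurer total = bills − traveler's total = $12211 − $1600 = $10611.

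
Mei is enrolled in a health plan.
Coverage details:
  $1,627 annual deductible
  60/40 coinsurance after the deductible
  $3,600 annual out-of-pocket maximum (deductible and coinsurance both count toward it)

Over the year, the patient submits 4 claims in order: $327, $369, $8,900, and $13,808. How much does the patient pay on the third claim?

Claim 1 — $327: all of it applies to the deductible. Patient owes $327 (running OOP $327).
Claim 2 — $369: fully absorbed by the deductible. Patient pays $369; OOP now $696.
Claim 3 — $8,900: $931 finishes the deductible; $7,969 goes to coinsurance; patient's 40% is $3,187.60. Together that's $931 + $3,187.60 = $4,118.60. Adding that to $696 gives $4,814.60, past the $3,600 cap; patient pays only $3,600 − $696 = $2,904.

$2,904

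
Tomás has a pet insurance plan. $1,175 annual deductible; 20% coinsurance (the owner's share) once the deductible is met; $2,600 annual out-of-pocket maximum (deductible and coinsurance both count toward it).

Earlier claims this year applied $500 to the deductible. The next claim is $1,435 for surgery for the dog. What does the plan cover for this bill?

Remaining deductible: $1,175 − $500 = $675.
After the $675 deductible portion, $1,435 − $675 = $760 is subject to coinsurance.
Owner's 20% share of $760 is $152.
Owner responsibility before any cap: $675 + $152 = $827.
Year-to-date out-of-pocket becomes $500 + $827 = $1,327, still under the $2,600 maximum, so no cap applies.
The plan picks up $1,435 − $827 = $608.

$608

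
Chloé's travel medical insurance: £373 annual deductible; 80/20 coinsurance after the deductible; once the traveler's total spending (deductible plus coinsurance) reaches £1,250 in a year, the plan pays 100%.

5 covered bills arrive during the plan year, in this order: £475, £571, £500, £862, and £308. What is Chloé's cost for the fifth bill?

£61.60

#1 (£475): £373 finishes the deductible; £102 goes to coinsurance; traveler's 20% is £20.40. Traveler owes £393.40 (running OOP £393.40).
#2 (£571): deductible met; 20% of £571 = £114.20. Traveler pays £114.20; OOP now £507.60.
#3 (£500): deductible already satisfied, so traveler's share is 20% × £500 = £100. Traveler pays £100; OOP now £607.60.
#4 (£862): deductible already satisfied, so traveler's share is 20% × £862 = £172.40. Traveler pays £172.40; OOP now £780.
#5 (£308): deductible met; 20% of £308 = £61.60. Traveler owes £61.60 (running OOP £841.60).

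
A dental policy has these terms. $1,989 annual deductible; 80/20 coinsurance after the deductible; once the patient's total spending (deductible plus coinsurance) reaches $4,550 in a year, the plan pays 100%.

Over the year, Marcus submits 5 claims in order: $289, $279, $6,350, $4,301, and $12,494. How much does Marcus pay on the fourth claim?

$860.20

Claim 1 ($289): fully absorbed by the deductible. Patient owes $289 (running OOP $289).
Claim 2 ($279): all of it applies to the deductible. Cost to patient: $279. OOP to date $568.
Claim 3 ($6,350): $1,421 finishes the deductible; $4,929 goes to coinsurance; coinsurance $4,929 × 20% = $985.80. Patient pays $2,406.80; OOP now $2,974.80.
Claim 4 ($4,301): deductible already satisfied, so patient's share is 20% × $4,301 = $860.20. Cost to patient: $860.20. OOP to date $3,835.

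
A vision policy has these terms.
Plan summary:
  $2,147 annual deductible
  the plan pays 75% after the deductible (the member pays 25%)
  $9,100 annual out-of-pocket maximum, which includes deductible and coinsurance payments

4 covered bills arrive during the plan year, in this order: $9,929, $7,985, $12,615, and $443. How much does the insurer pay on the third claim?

#1 ($9,929): $2,147 finishes the deductible; $7,782 goes to coinsurance; coinsurance $7,782 × 25% = $1,945.50. Member pays $4,092.50; OOP now $4,092.50. Plan pays $9,929 − $4,092.50 = $5,836.50.
#2 ($7,985): deductible already satisfied, so member's share is 25% × $7,985 = $1,996.25. Member pays $1,996.25; OOP now $6,088.75. Insurer: $7,985 − $1,996.25 = $5,988.75.
#3 ($12,615): deductible already satisfied, so member's share is 25% × $12,615 = $3,153.75. That would push OOP to $9,242.50, over the $9,100 cap, so member pays $9,100 − $6,088.75 = $3,011.25. Plan pays $12,615 − $3,011.25 = $9,603.75.

$9,603.75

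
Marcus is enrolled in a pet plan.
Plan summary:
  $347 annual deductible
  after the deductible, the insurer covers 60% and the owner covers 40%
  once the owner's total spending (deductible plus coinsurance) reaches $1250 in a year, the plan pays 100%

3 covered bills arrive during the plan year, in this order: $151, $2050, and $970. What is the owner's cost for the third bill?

$161.40

Claim 1 — $151: entire amount goes to the deductible. Owner owes $151 (running OOP $151).
Claim 2 — $2050: $196 to deductible, leaving $1854; coinsurance $1854 × 40% = $741.60. Cost to owner: $937.60. OOP to date $1088.60.
Claim 3 — $970: 40% coinsurance on $970 = $388. That would push OOP to $1476.60, over the $1250 cap, so owner pays $1250 − $1088.60 = $161.40.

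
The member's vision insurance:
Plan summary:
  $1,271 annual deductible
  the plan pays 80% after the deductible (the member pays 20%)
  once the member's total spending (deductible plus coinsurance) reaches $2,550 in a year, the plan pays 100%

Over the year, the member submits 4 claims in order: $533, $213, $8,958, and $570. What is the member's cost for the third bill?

#1 ($533): all of it applies to the deductible. Member owes $533 (running OOP $533).
#2 ($213): fully absorbed by the deductible. Member owes $213 (running OOP $746).
#3 ($8,958): $525 to deductible, leaving $8,433; 20% of $8,433 = $1,686.60. Claim cost before the cap: $525 + $1,686.60 = $2,211.60. Adding that to $746 gives $2,957.60, past the $2,550 cap; member pays only $2,550 − $746 = $1,804.

$1,804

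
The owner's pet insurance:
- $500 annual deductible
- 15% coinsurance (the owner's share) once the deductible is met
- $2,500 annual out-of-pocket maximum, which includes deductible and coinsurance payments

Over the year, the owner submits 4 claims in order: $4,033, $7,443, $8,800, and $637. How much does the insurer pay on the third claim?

#1 ($4,033): $500 to deductible, leaving $3,533; 15% of $3,533 = $529.95. Owner pays $1,029.95; OOP now $1,029.95. Plan pays $4,033 − $1,029.95 = $3,003.05.
#2 ($7,443): 15% coinsurance on $7,443 = $1,116.45. Owner pays $1,116.45; OOP now $2,146.40. Plan pays $7,443 − $1,116.45 = $6,326.55.
#3 ($8,800): 15% coinsurance on $8,800 = $1,320. OOP would hit $3,466.40 > $2,500, so the cap limits the owner to $2,500 − $2,146.40 = $353.60. Insurer: $8,800 − $353.60 = $8,446.40.

$8,446.40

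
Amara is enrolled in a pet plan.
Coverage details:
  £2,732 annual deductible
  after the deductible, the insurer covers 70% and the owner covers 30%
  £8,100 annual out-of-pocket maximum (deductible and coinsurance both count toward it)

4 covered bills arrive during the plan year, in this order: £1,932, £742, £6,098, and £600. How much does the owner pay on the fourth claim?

£180

#1 (£1,932): all of it applies to the deductible. Owner pays £1,932; OOP now £1,932.
#2 (£742): entire amount goes to the deductible. Owner owes £742 (running OOP £2,674).
#3 (£6,098): £58 to deductible, leaving £6,040; 30% of £6,040 = £1,812. Owner pays £1,870; OOP now £4,544.
#4 (£600): 30% coinsurance on £600 = £180. Owner owes £180 (running OOP £4,724).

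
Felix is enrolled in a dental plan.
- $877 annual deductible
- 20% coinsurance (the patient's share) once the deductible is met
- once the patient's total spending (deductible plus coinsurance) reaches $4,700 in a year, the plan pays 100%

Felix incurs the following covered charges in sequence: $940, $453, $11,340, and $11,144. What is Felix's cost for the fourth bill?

$1,451.80

Claim 1 — $940: deductible takes $877, $63 remains; coinsurance $63 × 20% = $12.60. Cost to patient: $889.60. OOP to date $889.60.
Claim 2 — $453: deductible met; 20% of $453 = $90.60. Patient pays $90.60; OOP now $980.20.
Claim 3 — $11,340: deductible already satisfied, so patient's share is 20% × $11,340 = $2,268. Cost to patient: $2,268. OOP to date $3,248.20.
Claim 4 — $11,144: deductible already satisfied, so patient's share is 20% × $11,144 = $2,228.80. OOP would hit $5,477 > $4,700, so the cap limits the patient to $4,700 − $3,248.20 = $1,451.80.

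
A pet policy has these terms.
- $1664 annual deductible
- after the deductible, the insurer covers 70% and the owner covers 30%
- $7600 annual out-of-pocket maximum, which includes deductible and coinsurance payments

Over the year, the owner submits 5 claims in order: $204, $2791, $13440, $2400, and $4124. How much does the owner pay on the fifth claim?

$784.70

Claim 1 ($204): all of it applies to the deductible. Cost to owner: $204. OOP to date $204.
Claim 2 ($2791): $1460 finishes the deductible; $1331 goes to coinsurance; coinsurance $1331 × 30% = $399.30. Owner owes $1859.30 (running OOP $2063.30).
Claim 3 ($13440): deductible met; 30% of $13440 = $4032. Owner pays $4032; OOP now $6095.30.
Claim 4 ($2400): deductible already satisfied, so owner's share is 30% × $2400 = $720. Owner pays $720; OOP now $6815.30.
Claim 5 ($4124): deductible met; 30% of $4124 = $1237.20. OOP would hit $8052.50 > $7600, so the cap limits the owner to $7600 − $6815.30 = $784.70.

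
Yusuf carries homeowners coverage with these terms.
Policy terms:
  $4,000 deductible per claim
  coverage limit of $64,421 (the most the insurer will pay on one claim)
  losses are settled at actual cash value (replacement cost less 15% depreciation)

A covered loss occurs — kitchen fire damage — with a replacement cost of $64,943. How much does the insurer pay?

$51,201.55

Depreciate 15%: the covered value is $64,943 × 0.85 = $55,201.55.
Subtract the deductible: $55,201.55 − $4,000 = $51,201.55.
$51,201.55 is within the $64,421 limit, so the insurer pays $51,201.55.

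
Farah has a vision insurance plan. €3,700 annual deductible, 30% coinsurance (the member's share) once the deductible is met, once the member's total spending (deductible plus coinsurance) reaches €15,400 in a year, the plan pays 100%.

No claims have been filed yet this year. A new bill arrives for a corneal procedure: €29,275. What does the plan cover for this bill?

€17,902.50

The full €3,700 deductible is still open; €3,700 of this bill applies to it.
That leaves €29,275 − €3,700 = €25,575 for coinsurance.
30% of €25,575 = €7,672.50 falls to the member.
That puts the member's cost at €3,700 + €7,672.50 = €11,372.50 before any cap.
Total out-of-pocket so far would be €0 + €11,372.50 = €11,372.50, below the €15,400 cap — no reduction.
The insurer covers the remainder: €29,275 − €11,372.50 = €17,902.50.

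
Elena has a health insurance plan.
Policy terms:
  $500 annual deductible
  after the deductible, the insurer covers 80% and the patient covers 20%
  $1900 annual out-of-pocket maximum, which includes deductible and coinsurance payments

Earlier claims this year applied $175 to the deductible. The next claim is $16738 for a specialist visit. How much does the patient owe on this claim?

$1725

Remaining deductible: $500 − $175 = $325.
The remaining $16413 (= $16738 − $325) moves to coinsurance.
Patient's 20% share of $16413 is $3282.60.
Patient responsibility before any cap: $325 + $3282.60 = $3607.60.
Adding $3607.60 to the $175 already spent would give $3782.60, which exceeds the $1900 cap; the patient pays just $1900 − $175 = $1725.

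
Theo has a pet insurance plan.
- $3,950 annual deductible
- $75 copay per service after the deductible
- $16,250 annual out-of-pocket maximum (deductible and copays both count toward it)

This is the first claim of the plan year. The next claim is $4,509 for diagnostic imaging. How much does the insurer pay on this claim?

Nothing has been paid toward the $3,950 deductible, so the first $3,950 of this charge is applied there.
That leaves $4,509 − $3,950 = $559 for the copay.
Copay on this service: $75.
That puts the owner's cost at $3,950 + $75 = $4,025 before any cap.
Cumulative spending $0 + $4,025 = $4,025 stays under the $16,250 maximum.
The insurer covers the remainder: $4,509 − $4,025 = $484.

$484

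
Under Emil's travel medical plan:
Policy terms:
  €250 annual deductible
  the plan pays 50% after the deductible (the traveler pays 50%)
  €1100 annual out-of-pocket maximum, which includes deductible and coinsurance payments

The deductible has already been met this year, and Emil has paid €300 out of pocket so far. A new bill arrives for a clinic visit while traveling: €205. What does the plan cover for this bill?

€102.50

With the deductible met, the entire €205 is subject to coinsurance.
Coinsurance: €205 × 50% = €102.50.
Cumulative spending €300 + €102.50 = €402.50 stays under the €1100 maximum.
The plan picks up €205 − €102.50 = €102.50.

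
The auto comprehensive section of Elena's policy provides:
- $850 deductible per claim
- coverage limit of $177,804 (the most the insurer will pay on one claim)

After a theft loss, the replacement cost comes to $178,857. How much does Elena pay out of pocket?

$1,053

Subtract the deductible: $178,857 − $850 = $178,007.
Since $178,007 > $177,804, the payout is capped at $177,804.
The policyholder bears the rest of the original loss: $178,857 − $177,804 = $1,053.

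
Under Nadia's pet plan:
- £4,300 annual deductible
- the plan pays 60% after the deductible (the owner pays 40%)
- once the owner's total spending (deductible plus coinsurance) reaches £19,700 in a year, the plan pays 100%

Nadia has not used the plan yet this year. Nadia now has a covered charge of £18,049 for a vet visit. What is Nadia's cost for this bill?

£9,799.60

The full £4,300 deductible is still open; £4,300 of this bill applies to it.
That leaves £18,049 − £4,300 = £13,749 for coinsurance.
40% of £13,749 = £5,499.60 falls to the owner.
Owner responsibility before any cap: £4,300 + £5,499.60 = £9,799.60.
Total out-of-pocket so far would be £0 + £9,799.60 = £9,799.60, below the £19,700 cap — no reduction.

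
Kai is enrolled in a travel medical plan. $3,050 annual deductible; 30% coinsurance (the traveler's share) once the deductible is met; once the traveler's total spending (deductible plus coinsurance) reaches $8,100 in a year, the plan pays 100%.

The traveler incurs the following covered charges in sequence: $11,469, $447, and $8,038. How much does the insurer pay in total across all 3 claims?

Bill 1, $11,469: $3,050 to deductible, leaving $8,419; coinsurance $8,419 × 30% = $2,525.70. Traveler pays $5,575.70; OOP now $5,575.70. Plan pays $11,469 − $5,575.70 = $5,893.30.
Bill 2, $447: deductible already satisfied, so traveler's share is 30% × $447 = $134.10. Cost to traveler: $134.10. OOP to date $5,709.80. Insurer: $447 − $134.10 = $312.90.
Bill 3, $8,038: deductible already satisfied, so traveler's share is 30% × $8,038 = $2,411.40. Adding that to $5,709.80 gives $8,121.20, past the $8,100 cap; traveler pays only $8,100 − $5,709.80 = $2,390.20. Plan pays $8,038 − $2,390.20 = $5,647.80.
Insurer total = bills − traveler's total = $19,954 − $8,100 = $11,854.

$11,854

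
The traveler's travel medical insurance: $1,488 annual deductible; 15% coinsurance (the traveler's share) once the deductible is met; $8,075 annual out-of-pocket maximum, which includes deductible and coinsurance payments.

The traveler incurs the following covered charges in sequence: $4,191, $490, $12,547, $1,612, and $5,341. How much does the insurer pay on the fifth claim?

$4,539.85

#1 ($4,191): deductible takes $1,488, $2,703 remains; coinsurance $2,703 × 15% = $405.45. Cost to traveler: $1,893.45. OOP to date $1,893.45. Insurer: $4,191 − $1,893.45 = $2,297.55.
#2 ($490): deductible met; 15% of $490 = $73.50. Traveler pays $73.50; OOP now $1,966.95. Insurer: $490 − $73.50 = $416.50.
#3 ($12,547): 15% coinsurance on $12,547 = $1,882.05. Traveler pays $1,882.05; OOP now $3,849. Plan pays $12,547 − $1,882.05 = $10,664.95.
#4 ($1,612): deductible met; 15% of $1,612 = $241.80. Traveler pays $241.80; OOP now $4,090.80. Insurer: $1,612 − $241.80 = $1,370.20.
#5 ($5,341): 15% coinsurance on $5,341 = $801.15. Cost to traveler: $801.15. OOP to date $4,891.95. Insurer: $5,341 − $801.15 = $4,539.85.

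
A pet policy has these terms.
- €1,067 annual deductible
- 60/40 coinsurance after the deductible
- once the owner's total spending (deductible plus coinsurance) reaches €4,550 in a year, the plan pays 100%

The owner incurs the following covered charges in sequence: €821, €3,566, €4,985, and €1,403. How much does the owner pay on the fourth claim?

Bill 1, €821: entire amount goes to the deductible. Owner pays €821; OOP now €821.
Bill 2, €3,566: deductible takes €246, €3,320 remains; owner's 40% is €1,328. Owner pays €1,574; OOP now €2,395.
Bill 3, €4,985: 40% coinsurance on €4,985 = €1,994. Owner owes €1,994 (running OOP €4,389).
Bill 4, €1,403: 40% coinsurance on €1,403 = €561.20. That would push OOP to €4,950.20, over the €4,550 cap, so owner pays €4,550 − €4,389 = €161.

€161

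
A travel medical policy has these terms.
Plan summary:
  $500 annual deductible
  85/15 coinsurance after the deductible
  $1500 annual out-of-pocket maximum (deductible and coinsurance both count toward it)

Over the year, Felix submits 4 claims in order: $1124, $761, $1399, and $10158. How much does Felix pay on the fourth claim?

Bill 1, $1124: $500 to deductible, leaving $624; coinsurance $624 × 15% = $93.60. Traveler pays $593.60; OOP now $593.60.
Bill 2, $761: 15% coinsurance on $761 = $114.15. Cost to traveler: $114.15. OOP to date $707.75.
Bill 3, $1399: deductible met; 15% of $1399 = $209.85. Cost to traveler: $209.85. OOP to date $917.60.
Bill 4, $10158: 15% coinsurance on $10158 = $1523.70. Adding that to $917.60 gives $2441.30, past the $1500 cap; traveler pays only $1500 − $917.60 = $582.40.

$582.40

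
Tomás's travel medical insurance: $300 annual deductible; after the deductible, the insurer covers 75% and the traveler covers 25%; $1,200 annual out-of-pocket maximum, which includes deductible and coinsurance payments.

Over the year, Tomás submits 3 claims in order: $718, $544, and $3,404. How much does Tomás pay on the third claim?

Claim 1 — $718: $300 finishes the deductible; $418 goes to coinsurance; 25% of $418 = $104.50. Traveler owes $404.50 (running OOP $404.50).
Claim 2 — $544: deductible met; 25% of $544 = $136. Traveler owes $136 (running OOP $540.50).
Claim 3 — $3,404: 25% coinsurance on $3,404 = $851. OOP would hit $1,391.50 > $1,200, so the cap limits the traveler to $1,200 − $540.50 = $659.50.

$659.50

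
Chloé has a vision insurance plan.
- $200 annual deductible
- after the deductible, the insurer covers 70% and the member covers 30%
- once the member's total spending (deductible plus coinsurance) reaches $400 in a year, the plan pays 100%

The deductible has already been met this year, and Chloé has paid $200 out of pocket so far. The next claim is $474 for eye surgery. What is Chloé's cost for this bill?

$142.20

With the deductible met, the entire $474 is subject to coinsurance.
30% of $474 = $142.20 falls to the member.
Cumulative spending $200 + $142.20 = $342.20 stays under the $400 maximum.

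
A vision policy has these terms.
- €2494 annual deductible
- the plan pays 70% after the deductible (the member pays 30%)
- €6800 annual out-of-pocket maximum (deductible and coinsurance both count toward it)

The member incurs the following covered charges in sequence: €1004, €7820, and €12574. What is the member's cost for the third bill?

Claim 1 — €1004: fully absorbed by the deductible. Member pays €1004; OOP now €1004.
Claim 2 — €7820: deductible takes €1490, €6330 remains; 30% of €6330 = €1899. Cost to member: €3389. OOP to date €4393.
Claim 3 — €12574: deductible already satisfied, so member's share is 30% × €12574 = €3772.20. Adding that to €4393 gives €8165.20, past the €6800 cap; member pays only €6800 − €4393 = €2407.

€2407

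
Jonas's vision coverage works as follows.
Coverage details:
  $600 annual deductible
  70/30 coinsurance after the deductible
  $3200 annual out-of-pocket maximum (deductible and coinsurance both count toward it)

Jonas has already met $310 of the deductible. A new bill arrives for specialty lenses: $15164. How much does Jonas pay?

$2890

Remaining deductible: $600 − $310 = $290.
That leaves $15164 − $290 = $14874 for coinsurance.
30% of $14874 = $4462.20 falls to the member.
That puts the member's cost at $290 + $4462.20 = $4752.20 before any cap.
Year-to-date out-of-pocket would reach $310 + $4752.20 = $5062.20, above the $3200 maximum, so the member pays only $3200 − $310 = $2890.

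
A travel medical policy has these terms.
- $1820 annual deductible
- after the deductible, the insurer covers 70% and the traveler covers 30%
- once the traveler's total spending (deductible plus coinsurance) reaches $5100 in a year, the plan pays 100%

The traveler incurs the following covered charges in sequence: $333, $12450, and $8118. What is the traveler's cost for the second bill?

Claim 1 ($333): entire amount goes to the deductible. Cost to traveler: $333. OOP to date $333.
Claim 2 ($12450): $1487 to deductible, leaving $10963; coinsurance $10963 × 30% = $3288.90. Deductible plus coinsurance: $1487 + $3288.90 = $4775.90. Adding that to $333 gives $5108.90, past the $5100 cap; traveler pays only $5100 − $333 = $4767.

$4767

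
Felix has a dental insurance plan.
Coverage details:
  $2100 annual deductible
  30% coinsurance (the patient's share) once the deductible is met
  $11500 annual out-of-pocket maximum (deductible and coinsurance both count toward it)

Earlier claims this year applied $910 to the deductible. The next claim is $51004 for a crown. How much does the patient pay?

$910 of the $2100 deductible is already met, leaving $1190.
That leaves $51004 − $1190 = $49814 for coinsurance.
Coinsurance: $49814 × 30% = $14944.20.
So the patient owes $1190 + $14944.20 = $16134.20 before any cap.
Year-to-date out-of-pocket would reach $910 + $16134.20 = $17044.20, above the $11500 maximum, so the patient pays only $11500 − $910 = $10590.

$10590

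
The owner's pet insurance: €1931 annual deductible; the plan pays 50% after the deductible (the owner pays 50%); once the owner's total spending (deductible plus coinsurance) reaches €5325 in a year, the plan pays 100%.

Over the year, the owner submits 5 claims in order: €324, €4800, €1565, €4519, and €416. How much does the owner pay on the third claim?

Claim 1 — €324: fully absorbed by the deductible. Cost to owner: €324. OOP to date €324.
Claim 2 — €4800: €1607 to deductible, leaving €3193; owner's 50% is €1596.50. Owner pays €3203.50; OOP now €3527.50.
Claim 3 — €1565: deductible met; 50% of €1565 = €782.50. Owner owes €782.50 (running OOP €4310).

€782.50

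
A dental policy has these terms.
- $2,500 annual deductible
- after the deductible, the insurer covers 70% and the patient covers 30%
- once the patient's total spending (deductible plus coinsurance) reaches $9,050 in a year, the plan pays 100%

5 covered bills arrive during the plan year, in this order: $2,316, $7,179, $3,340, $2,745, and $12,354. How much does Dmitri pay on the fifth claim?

#1 ($2,316): entire amount goes to the deductible. Patient owes $2,316 (running OOP $2,316).
#2 ($7,179): $184 finishes the deductible; $6,995 goes to coinsurance; patient's 30% is $2,098.50. Patient owes $2,282.50 (running OOP $4,598.50).
#3 ($3,340): deductible already satisfied, so patient's share is 30% × $3,340 = $1,002. Patient owes $1,002 (running OOP $5,600.50).
#4 ($2,745): deductible already satisfied, so patient's share is 30% × $2,745 = $823.50. Cost to patient: $823.50. OOP to date $6,424.
#5 ($12,354): 30% coinsurance on $12,354 = $3,706.20. OOP would hit $10,130.20 > $9,050, so the cap limits the patient to $9,050 − $6,424 = $2,626.

$2,626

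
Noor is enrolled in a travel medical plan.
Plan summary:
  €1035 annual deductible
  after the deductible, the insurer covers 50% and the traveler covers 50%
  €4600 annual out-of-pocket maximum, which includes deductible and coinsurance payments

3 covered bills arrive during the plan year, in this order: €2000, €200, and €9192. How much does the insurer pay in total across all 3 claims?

Bill 1, €2000: €1035 to deductible, leaving €965; coinsurance €965 × 50% = €482.50. Traveler owes €1517.50 (running OOP €1517.50). Insurer: €2000 − €1517.50 = €482.50.
Bill 2, €200: deductible met; 50% of €200 = €100. Cost to traveler: €100. OOP to date €1617.50. Insurer: €200 − €100 = €100.
Bill 3, €9192: 50% coinsurance on €9192 = €4596. Adding that to €1617.50 gives €6213.50, past the €4600 cap; traveler pays only €4600 − €1617.50 = €2982.50. Insurer: €9192 − €2982.50 = €6209.50.
Insurer total: €482.50 + €100 + €6209.50 = €6792.

€6792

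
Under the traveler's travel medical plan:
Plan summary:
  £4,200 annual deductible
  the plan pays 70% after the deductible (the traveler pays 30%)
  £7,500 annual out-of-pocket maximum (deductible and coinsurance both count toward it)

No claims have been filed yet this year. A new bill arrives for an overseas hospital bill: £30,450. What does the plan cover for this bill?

£22,950

The full £4,200 deductible is still open; £4,200 of this bill applies to it.
That leaves £30,450 − £4,200 = £26,250 for coinsurance.
Traveler's 30% share of £26,250 is £7,875.
Traveler responsibility before any cap: £4,200 + £7,875 = £12,075.
Adding £12,075 to the £0 already spent would give £12,075, which exceeds the £7,500 cap; the traveler pays just £7,500 − £0 = £7,500.
The plan picks up £30,450 − £7,500 = £22,950.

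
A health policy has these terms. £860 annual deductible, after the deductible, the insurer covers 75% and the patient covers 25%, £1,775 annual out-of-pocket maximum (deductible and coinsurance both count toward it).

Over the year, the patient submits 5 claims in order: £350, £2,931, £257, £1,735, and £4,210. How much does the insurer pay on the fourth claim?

Claim 1 (£350): all of it applies to the deductible. Cost to patient: £350. OOP to date £350. Plan pays £350 − £350 = £0.
Claim 2 (£2,931): £510 to deductible, leaving £2,421; patient's 25% is £605.25. Cost to patient: £1,115.25. OOP to date £1,465.25. Plan pays £2,931 − £1,115.25 = £1,815.75.
Claim 3 (£257): deductible already satisfied, so patient's share is 25% × £257 = £64.25. Patient owes £64.25 (running OOP £1,529.50). Plan pays £257 − £64.25 = £192.75.
Claim 4 (£1,735): 25% coinsurance on £1,735 = £433.75. Adding that to £1,529.50 gives £1,963.25, past the £1,775 cap; patient pays only £1,775 − £1,529.50 = £245.50. Insurer: £1,735 − £245.50 = £1,489.50.

£1,489.50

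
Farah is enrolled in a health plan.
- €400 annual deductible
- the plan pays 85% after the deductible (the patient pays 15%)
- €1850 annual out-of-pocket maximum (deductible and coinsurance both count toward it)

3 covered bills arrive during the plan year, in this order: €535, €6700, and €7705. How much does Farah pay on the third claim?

Claim 1 (€535): €400 finishes the deductible; €135 goes to coinsurance; patient's 15% is €20.25. Cost to patient: €420.25. OOP to date €420.25.
Claim 2 (€6700): deductible met; 15% of €6700 = €1005. Patient owes €1005 (running OOP €1425.25).
Claim 3 (€7705): deductible met; 15% of €7705 = €1155.75. OOP would hit €2581 > €1850, so the cap limits the patient to €1850 − €1425.25 = €424.75.

€424.75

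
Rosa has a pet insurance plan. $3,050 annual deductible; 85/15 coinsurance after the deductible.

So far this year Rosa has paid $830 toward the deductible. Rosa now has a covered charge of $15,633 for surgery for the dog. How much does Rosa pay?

$4,231.95

$830 of the $3,050 deductible is already met, leaving $2,220.
That leaves $15,633 − $2,220 = $13,413 for coinsurance.
Owner's 15% share of $13,413 is $2,011.95.
That puts the owner's cost at $2,220 + $2,011.95 = $4,231.95.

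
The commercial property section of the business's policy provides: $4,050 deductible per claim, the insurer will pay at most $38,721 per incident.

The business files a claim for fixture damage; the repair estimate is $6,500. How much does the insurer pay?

$2,450

Less the $4,050 deductible: $6,500 − $4,050 = $2,450.
$2,450 is within the $38,721 limit, so the insurer pays $2,450.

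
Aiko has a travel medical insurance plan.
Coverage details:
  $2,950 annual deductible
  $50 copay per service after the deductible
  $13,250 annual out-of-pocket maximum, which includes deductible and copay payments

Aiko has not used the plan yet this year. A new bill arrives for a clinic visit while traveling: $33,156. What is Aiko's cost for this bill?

$3,000

Deductible not yet touched, so the first $2,950 of the bill goes to the deductible.
After the $2,950 deductible portion, $33,156 − $2,950 = $30,206 is subject to the copay.
Copay on this service: $50.
That puts the traveler's cost at $2,950 + $50 = $3,000 before any cap.
Year-to-date out-of-pocket becomes $0 + $3,000 = $3,000, still under the $13,250 maximum, so no cap applies.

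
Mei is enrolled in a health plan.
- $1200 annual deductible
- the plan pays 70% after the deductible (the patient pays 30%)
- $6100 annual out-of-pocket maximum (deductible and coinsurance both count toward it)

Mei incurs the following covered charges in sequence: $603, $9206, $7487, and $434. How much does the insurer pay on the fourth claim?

$362.80

Bill 1, $603: fully absorbed by the deductible. Patient owes $603 (running OOP $603). Plan pays $603 − $603 = $0.
Bill 2, $9206: $597 finishes the deductible; $8609 goes to coinsurance; coinsurance $8609 × 30% = $2582.70. Cost to patient: $3179.70. OOP to date $3782.70. Plan pays $9206 − $3179.70 = $6026.30.
Bill 3, $7487: deductible already satisfied, so patient's share is 30% × $7487 = $2246.10. Patient pays $2246.10; OOP now $6028.80. Insurer: $7487 − $2246.10 = $5240.90.
Bill 4, $434: deductible already satisfied, so patient's share is 30% × $434 = $130.20. That would push OOP to $6159, over the $6100 cap, so patient pays $6100 − $6028.80 = $71.20. Plan pays $434 − $71.20 = $362.80.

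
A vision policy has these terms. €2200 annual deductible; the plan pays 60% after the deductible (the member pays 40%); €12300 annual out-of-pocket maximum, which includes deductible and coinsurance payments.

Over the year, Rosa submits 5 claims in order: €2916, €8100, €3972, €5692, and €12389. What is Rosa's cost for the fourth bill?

#1 (€2916): €2200 finishes the deductible; €716 goes to coinsurance; 40% of €716 = €286.40. Cost to member: €2486.40. OOP to date €2486.40.
#2 (€8100): 40% coinsurance on €8100 = €3240. Cost to member: €3240. OOP to date €5726.40.
#3 (€3972): deductible met; 40% of €3972 = €1588.80. Cost to member: €1588.80. OOP to date €7315.20.
#4 (€5692): 40% coinsurance on €5692 = €2276.80. Member owes €2276.80 (running OOP €9592).

€2276.80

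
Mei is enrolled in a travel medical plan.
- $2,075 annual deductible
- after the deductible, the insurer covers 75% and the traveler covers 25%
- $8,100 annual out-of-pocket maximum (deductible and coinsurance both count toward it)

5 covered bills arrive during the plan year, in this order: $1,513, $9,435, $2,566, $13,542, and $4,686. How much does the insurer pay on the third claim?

$1,924.50

Bill 1, $1,513: fully absorbed by the deductible. Cost to traveler: $1,513. OOP to date $1,513. Insurer: $1,513 − $1,513 = $0.
Bill 2, $9,435: $562 to deductible, leaving $8,873; traveler's 25% is $2,218.25. Traveler owes $2,780.25 (running OOP $4,293.25). Plan pays $9,435 − $2,780.25 = $6,654.75.
Bill 3, $2,566: 25% coinsurance on $2,566 = $641.50. Traveler pays $641.50; OOP now $4,934.75. Plan pays $2,566 − $641.50 = $1,924.50.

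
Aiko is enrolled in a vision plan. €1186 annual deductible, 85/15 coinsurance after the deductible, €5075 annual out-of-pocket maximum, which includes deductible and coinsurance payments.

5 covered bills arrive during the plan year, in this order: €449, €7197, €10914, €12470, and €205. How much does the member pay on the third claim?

Bill 1, €449: entire amount goes to the deductible. Member owes €449 (running OOP €449).
Bill 2, €7197: deductible takes €737, €6460 remains; member's 15% is €969. Member owes €1706 (running OOP €2155).
Bill 3, €10914: deductible met; 15% of €10914 = €1637.10. Member pays €1637.10; OOP now €3792.10.

€1637.10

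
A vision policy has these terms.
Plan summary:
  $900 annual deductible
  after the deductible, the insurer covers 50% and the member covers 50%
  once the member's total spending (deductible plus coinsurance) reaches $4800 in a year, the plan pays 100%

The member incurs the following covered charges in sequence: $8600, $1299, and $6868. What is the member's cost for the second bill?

$50

#1 ($8600): deductible takes $900, $7700 remains; coinsurance $7700 × 50% = $3850. Member pays $4750; OOP now $4750.
#2 ($1299): deductible met; 50% of $1299 = $649.50. OOP would hit $5399.50 > $4800, so the cap limits the member to $4800 − $4750 = $50.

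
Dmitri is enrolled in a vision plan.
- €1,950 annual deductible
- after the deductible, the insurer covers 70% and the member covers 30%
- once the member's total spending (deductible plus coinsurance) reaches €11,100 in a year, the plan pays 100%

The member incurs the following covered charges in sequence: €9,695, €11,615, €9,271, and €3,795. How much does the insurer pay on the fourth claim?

€3,234.30

#1 (€9,695): €1,950 finishes the deductible; €7,745 goes to coinsurance; 30% of €7,745 = €2,323.50. Cost to member: €4,273.50. OOP to date €4,273.50. Insurer: €9,695 − €4,273.50 = €5,421.50.
#2 (€11,615): 30% coinsurance on €11,615 = €3,484.50. Member pays €3,484.50; OOP now €7,758. Insurer: €11,615 − €3,484.50 = €8,130.50.
#3 (€9,271): 30% coinsurance on €9,271 = €2,781.30. Cost to member: €2,781.30. OOP to date €10,539.30. Insurer: €9,271 − €2,781.30 = €6,489.70.
#4 (€3,795): deductible met; 30% of €3,795 = €1,138.50. Adding that to €10,539.30 gives €11,677.80, past the €11,100 cap; member pays only €11,100 − €10,539.30 = €560.70. Insurer: €3,795 − €560.70 = €3,234.30.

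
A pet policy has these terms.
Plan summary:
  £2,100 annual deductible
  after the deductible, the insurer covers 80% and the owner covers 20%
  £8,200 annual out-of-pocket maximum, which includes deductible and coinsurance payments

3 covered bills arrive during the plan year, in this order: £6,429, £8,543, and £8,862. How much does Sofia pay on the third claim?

£1,772.40

Bill 1, £6,429: £2,100 finishes the deductible; £4,329 goes to coinsurance; owner's 20% is £865.80. Owner owes £2,965.80 (running OOP £2,965.80).
Bill 2, £8,543: 20% coinsurance on £8,543 = £1,708.60. Cost to owner: £1,708.60. OOP to date £4,674.40.
Bill 3, £8,862: deductible already satisfied, so owner's share is 20% × £8,862 = £1,772.40. Owner pays £1,772.40; OOP now £6,446.80.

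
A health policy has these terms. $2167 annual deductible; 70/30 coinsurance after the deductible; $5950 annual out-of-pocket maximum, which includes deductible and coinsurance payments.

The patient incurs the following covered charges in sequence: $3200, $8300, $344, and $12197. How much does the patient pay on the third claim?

$103.20

Bill 1, $3200: $2167 to deductible, leaving $1033; patient's 30% is $309.90. Patient owes $2476.90 (running OOP $2476.90).
Bill 2, $8300: 30% coinsurance on $8300 = $2490. Cost to patient: $2490. OOP to date $4966.90.
Bill 3, $344: deductible already satisfied, so patient's share is 30% × $344 = $103.20. Patient pays $103.20; OOP now $5070.10.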